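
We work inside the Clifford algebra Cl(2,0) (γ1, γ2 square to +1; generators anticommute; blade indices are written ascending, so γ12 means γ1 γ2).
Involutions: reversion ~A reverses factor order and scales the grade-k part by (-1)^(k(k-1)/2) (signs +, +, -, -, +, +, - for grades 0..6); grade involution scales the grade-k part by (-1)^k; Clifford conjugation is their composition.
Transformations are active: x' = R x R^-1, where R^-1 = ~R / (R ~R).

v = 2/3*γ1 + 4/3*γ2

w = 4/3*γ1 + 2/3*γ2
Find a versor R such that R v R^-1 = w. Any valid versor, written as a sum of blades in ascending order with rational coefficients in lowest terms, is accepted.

Equal squares first: v^2 = w^2 = 20/9. Then v + w = 2*γ1 + 2*γ2 is a versor taking v to w, provided it is invertible.
Answer: 2*γ1 + 2*γ2


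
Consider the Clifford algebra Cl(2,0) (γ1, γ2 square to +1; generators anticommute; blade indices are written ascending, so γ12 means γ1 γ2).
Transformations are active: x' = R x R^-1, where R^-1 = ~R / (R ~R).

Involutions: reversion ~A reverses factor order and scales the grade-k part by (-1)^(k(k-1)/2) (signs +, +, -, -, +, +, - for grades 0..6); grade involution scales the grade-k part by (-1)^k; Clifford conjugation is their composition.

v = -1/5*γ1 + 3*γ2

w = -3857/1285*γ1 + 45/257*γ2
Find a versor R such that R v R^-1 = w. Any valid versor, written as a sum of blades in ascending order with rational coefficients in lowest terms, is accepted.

Since q(v) = q(w) = 226/25, the sum R = v + w = -4114/1285*γ1 + 816/257*γ2 does the job whenever invertible.
Answer: -4114/1285*γ1 + 816/257*γ2


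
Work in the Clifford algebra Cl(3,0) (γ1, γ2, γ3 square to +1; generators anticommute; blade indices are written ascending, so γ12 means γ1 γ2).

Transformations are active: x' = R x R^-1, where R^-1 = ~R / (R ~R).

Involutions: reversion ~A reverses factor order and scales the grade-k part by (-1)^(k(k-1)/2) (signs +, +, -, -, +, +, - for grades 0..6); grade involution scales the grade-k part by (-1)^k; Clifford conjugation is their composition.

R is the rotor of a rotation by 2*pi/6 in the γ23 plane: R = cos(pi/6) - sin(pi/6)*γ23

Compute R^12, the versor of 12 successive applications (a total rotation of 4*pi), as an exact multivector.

The rotor phase is half the rotation angle and phases add under composition, so 12 steps in the γ23 plane accumulate phase 12*(pi/6) = 2*pi: R^12 = cos(2*pi) - sin(2*pi)*γ23.
cos(2*pi) = 1 and sin(2*pi) = 0, so R^12 = 1. The total rotation 4*pi is 2 full turns, so every vector returns to itself, yet the rotor is +1, back on the identity sheet (an even number of 2*pi turns).
Answer: 1


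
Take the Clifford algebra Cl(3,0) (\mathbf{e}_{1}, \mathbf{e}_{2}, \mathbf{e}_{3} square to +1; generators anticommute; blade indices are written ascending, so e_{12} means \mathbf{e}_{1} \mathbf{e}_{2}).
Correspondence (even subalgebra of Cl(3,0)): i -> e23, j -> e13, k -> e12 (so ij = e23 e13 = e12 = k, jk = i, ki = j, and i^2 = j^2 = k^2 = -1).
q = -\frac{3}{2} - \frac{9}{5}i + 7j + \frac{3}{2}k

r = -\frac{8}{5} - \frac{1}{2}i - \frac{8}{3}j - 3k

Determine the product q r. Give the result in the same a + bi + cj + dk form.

In blades: q = -\frac{3}{2} + \frac{3}{2} e_{12} + 7 e_{13} - \frac{9}{5} e_{23}, r = -\frac{8}{5} - 3 e_{12} - \frac{8}{3} e_{13} - \frac{1}{2} e_{23}.
Distribute q over r term by term (generator squares from the signature, products reordered to ascending indices): (-\frac{3}{2})*r = \frac{12}{5} + \frac{9}{2} e_{12} + 4 e_{13} + \frac{3}{4} e_{23}; (\frac{3}{2} e_{12})*r = \frac{9}{2} - \frac{12}{5} e_{12} - \frac{3}{4} e_{13} + 4 e_{23}; (7 e_{13})*r = \frac{56}{3} + \frac{7}{2} e_{12} - \frac{56}{5} e_{13} - 21 e_{23}; (-\frac{9}{5} e_{23})*r = -\frac{9}{10} + \frac{24}{5} e_{12} - \frac{27}{5} e_{13} + \frac{72}{25} e_{23}.
Sum: \frac{74}{3} + \frac{52}{5} e_{12} - \frac{267}{20} e_{13} - \frac{1337}{100} e_{23}; translating back through the correspondence:
Answer: \frac{74}{3} - \frac{1337}{100}i - \frac{267}{20}j + \frac{52}{5}k


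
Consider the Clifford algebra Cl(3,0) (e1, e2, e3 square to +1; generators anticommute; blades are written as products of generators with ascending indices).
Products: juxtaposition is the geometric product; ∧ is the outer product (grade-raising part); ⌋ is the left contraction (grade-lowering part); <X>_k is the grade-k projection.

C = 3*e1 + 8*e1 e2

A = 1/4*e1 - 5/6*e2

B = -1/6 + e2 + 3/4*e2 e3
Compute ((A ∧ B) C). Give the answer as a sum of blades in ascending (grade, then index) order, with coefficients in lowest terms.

step 1: -1/24*e1 + 5/36*e2 + 1/4*e1 e2 + 3/16*e1 e2 e3
step 2: -17/8 - 10/9*e1 - 13/12*e2 - 3/2*e3 - 5/12*e1 e2 + 9/16*e2 e3
Answer: -17/8 - 10/9*e1 - 13/12*e2 - 3/2*e3 - 5/12*e1 e2 + 9/16*e2 e3


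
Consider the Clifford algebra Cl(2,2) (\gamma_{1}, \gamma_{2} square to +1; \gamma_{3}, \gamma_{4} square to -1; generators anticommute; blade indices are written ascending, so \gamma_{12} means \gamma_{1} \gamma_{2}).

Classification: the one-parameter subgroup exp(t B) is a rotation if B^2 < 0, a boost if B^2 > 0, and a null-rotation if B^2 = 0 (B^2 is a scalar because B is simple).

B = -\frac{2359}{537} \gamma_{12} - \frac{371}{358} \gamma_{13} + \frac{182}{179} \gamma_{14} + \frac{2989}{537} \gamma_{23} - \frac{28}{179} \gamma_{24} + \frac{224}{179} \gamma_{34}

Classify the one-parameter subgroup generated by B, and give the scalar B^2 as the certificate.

B^2 term by term: the squares give (-\frac{2359}{537})^2*(\gamma_{12})^2 + (-\frac{371}{358})^2*(\gamma_{13})^2 + (\frac{182}{179})^2*(\gamma_{14})^2 + (\frac{2989}{537})^2*(\gamma_{23})^2 + (-\frac{28}{179})^2*(\gamma_{24})^2 + (\frac{224}{179})^2*(\gamma_{34})^2 = \frac{5564881}{288369}*(-1) + \frac{137641}{128164}*(+1) + \frac{33124}{32041}*(+1) + \frac{8934121}{288369}*(+1) + \frac{784}{32041}*(+1) + \frac{50176}{32041}*(-1) = \frac{49}{4} (each basis 2-blade squares to minus the product of its generators' squares); cross terms between blades sharing an index anticommute and cancel; the commuting (index-disjoint) pairs give grade-4 terms 2*c*c'*(blade product), which cancel blade by blade — \gamma_{1234}: -\frac{1056832}{96123} - \frac{10388}{32041} + \frac{1087996}{96123} = 0 — confirming B is simple. So B^2 = \frac{49}{4}.
Answer: boost, certificate B^2 = \frac{49}{4}. The invariant at work: B^2 = \frac{49}{4} is unchanged by conjugation, hence its sign classifies the subgroup whatever basis B is written in.


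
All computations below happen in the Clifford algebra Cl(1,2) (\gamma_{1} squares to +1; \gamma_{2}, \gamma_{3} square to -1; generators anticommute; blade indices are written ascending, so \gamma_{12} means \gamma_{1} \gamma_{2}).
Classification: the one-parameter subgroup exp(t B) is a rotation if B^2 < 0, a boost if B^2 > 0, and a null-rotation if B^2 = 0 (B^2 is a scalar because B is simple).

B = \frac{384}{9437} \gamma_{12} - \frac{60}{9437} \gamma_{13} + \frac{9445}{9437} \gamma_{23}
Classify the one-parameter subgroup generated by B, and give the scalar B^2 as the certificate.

B^2 term by term: the squares give (\frac{384}{9437})^2*(\gamma_{12})^2 + (-\frac{60}{9437})^2*(\gamma_{13})^2 + (\frac{9445}{9437})^2*(\gamma_{23})^2 = \frac{147456}{89056969}*(+1) + \frac{3600}{89056969}*(+1) + \frac{89208025}{89056969}*(-1) = -1 (each basis 2-blade squares to minus the product of its generators' squares); cross terms between blades sharing an index anticommute and cancel. So B^2 = -1.
Answer: rotation, certificate B^2 = -1. Why this suffices: the scalar -1 survives any versor conjugation, so its sign alone determines the class however B is presented.


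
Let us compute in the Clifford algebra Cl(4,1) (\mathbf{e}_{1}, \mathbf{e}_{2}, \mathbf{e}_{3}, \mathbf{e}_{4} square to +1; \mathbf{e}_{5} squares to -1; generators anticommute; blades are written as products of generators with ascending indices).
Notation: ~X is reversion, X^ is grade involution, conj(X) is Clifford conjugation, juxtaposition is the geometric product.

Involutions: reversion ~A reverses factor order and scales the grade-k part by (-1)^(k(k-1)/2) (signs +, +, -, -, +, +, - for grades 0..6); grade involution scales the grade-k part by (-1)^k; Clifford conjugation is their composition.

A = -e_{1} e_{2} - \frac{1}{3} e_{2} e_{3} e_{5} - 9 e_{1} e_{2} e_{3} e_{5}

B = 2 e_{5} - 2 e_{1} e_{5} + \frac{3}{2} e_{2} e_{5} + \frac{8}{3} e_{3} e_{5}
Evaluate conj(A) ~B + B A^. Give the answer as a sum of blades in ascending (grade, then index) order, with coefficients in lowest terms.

first term: \frac{8}{9} e_{2} - \frac{1}{2} e_{3} + 24 e_{1} e_{2} - \frac{27}{2} e_{1} e_{3} - \frac{3}{2} e_{1} e_{5} - \frac{52}{3} e_{2} e_{3} - 2 e_{2} e_{5} + \frac{52}{3} e_{1} e_{2} e_{3} + 2 e_{1} e_{2} e_{5} - \frac{8}{3} e_{1} e_{2} e_{3} e_{5}
second term: \frac{8}{9} e_{2} - \frac{1}{2} e_{3} - 24 e_{1} e_{2} + \frac{27}{2} e_{1} e_{3} + \frac{3}{2} e_{1} e_{5} + \frac{52}{3} e_{2} e_{3} + 2 e_{2} e_{5} - \frac{52}{3} e_{1} e_{2} e_{3} - 2 e_{1} e_{2} e_{5} - \frac{8}{3} e_{1} e_{2} e_{3} e_{5}
Answer: \frac{16}{9} e_{2} - e_{3} - \frac{16}{3} e_{1} e_{2} e_{3} e_{5}


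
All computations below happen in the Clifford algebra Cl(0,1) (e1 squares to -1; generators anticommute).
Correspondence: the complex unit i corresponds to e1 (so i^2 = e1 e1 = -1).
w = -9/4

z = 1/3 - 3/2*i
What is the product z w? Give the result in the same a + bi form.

In blades: z = 1/3 - 3/2*e1, w = -9/4.
Distribute z over w term by term (generator squares from the signature, products reordered to ascending indices): (1/3)*w = -3/4; (-3/2*e1)*w = 27/8*e1.
Sum: -3/4 + 27/8*e1; translating back through the correspondence:
Answer: -3/4 + 27/8*i


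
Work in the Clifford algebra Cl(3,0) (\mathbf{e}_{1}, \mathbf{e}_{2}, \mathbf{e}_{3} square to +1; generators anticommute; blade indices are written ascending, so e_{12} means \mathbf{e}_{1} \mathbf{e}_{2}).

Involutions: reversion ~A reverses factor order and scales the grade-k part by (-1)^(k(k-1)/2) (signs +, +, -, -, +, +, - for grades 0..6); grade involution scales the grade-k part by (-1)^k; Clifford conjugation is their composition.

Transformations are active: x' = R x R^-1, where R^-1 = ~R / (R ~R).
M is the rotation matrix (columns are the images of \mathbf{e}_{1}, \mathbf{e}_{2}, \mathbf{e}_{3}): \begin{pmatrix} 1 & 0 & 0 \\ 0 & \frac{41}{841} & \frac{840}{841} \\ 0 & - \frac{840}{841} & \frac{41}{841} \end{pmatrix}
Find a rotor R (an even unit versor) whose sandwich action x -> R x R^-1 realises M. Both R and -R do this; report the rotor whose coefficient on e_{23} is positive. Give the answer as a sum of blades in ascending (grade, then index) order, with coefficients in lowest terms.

Method: write R = a + b12*e_{12} + b13*e_{13} + b23*e_{23} with a^2 + b12^2 + b13^2 + b23^2 = 1 (so R^-1 = ~R). Expanding the columns R e_j ~R gives tr M = 4a^2 - 1 and, from the antisymmetric part, M21 - M12 = -4a*b12, M13 - M31 = 4a*b13, M32 - M23 = -4a*b23.
Here tr M = \frac{923}{841}, so a^2 = (1 + tr M)/4 = \frac{441}{841} and a = ±\frac{21}{29}. Taking a = \frac{21}{29}: M21 - M12 = 0, M13 - M31 = 0, M32 - M23 = -\frac{1680}{841}, giving b12 = 0, b13 = 0, b23 = \frac{20}{29}, i.e. R = \frac{21}{29} + \frac{20}{29} e_{23}.
Its e_{23} coefficient is already positive.
Answer: \frac{21}{29} + \frac{20}{29} e_{23}. Why the constraint matters: R and -R act identically through the sandwich — M has trace \frac{923}{841} either way — so only the sign condition on e_{23} picks one of the two preimages.


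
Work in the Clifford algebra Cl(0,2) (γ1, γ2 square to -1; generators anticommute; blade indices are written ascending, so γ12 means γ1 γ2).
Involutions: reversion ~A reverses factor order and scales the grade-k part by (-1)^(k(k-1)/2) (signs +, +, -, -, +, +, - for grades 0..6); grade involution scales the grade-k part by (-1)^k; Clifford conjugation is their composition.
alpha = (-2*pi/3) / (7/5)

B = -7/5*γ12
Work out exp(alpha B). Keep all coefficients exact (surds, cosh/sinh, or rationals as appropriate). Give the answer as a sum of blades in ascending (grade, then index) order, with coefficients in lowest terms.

B^2 = (-7/5)^2*(γ12)^2 = 49/25*(-1) = -49/25 (a basis 2-blade squares to minus the product of its generators' squares).
B^2 = -49/25 — the series telescopes trigonometrically here: l = 7/5, alpha*l = -2*pi/3, so exp(alpha B) = cos(-2*pi/3) + (sin(-2*pi/3)/(7/5))*B = -1/2 + (-5*sqrt(3)/14)*B.
Answer: -1/2 + sqrt(3)/2*γ12


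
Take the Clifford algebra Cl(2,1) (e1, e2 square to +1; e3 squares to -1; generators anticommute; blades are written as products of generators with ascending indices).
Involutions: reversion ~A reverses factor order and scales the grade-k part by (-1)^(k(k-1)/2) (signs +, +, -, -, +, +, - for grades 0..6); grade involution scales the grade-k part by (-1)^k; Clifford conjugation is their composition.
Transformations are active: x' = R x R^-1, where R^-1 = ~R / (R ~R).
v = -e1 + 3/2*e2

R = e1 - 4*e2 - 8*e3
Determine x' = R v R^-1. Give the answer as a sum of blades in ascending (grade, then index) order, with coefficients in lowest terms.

~R = e1 - 4*e2 - 8*e3, and R ~R = -47, so R^-1 = ~R / (-47).
R v = -7 - 5/2*e1 e2 - 8*e1 e3 + 12*e2 e3
Answer: 61/47*e1 - 253/94*e2 - 112/47*e3


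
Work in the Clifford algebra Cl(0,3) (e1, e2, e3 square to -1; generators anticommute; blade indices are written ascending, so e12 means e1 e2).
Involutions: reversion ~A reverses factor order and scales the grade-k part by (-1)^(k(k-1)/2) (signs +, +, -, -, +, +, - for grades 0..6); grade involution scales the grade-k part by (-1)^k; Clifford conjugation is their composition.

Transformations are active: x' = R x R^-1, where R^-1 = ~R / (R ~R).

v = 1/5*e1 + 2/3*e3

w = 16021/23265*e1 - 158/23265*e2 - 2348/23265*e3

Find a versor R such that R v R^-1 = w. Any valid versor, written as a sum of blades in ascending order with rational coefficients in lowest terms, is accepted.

Key observation: q(v) = q(w) = -109/225 (sandwiches preserve the norm), so R = v + w = 20674/23265*e1 - 158/23265*e2 + 13162/23265*e3 works whenever it is invertible — the component of v along it is kept and (v - w)/2 reverses, sending v to w.
Answer: 20674/23265*e1 - 158/23265*e2 + 13162/23265*e3


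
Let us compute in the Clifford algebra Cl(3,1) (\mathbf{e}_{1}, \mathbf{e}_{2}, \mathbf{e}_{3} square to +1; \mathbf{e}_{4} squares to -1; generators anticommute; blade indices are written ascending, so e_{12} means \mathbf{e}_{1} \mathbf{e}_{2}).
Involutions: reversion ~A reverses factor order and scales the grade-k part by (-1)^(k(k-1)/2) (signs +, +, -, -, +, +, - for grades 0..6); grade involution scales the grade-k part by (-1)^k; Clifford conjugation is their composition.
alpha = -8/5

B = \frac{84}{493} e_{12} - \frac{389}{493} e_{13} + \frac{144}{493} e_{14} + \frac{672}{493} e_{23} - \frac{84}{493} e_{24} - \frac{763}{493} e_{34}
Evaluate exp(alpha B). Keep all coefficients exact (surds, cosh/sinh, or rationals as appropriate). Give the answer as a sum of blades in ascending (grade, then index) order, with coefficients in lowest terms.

B^2 term by term: the squares give (\frac{84}{493})^2*(e_{12})^2 + (-\frac{389}{493})^2*(e_{13})^2 + (\frac{144}{493})^2*(e_{14})^2 + (\frac{672}{493})^2*(e_{23})^2 + (-\frac{84}{493})^2*(e_{24})^2 + (-\frac{763}{493})^2*(e_{34})^2 = \frac{7056}{243049}*(-1) + \frac{151321}{243049}*(-1) + \frac{20736}{243049}*(+1) + \frac{451584}{243049}*(-1) + \frac{7056}{243049}*(+1) + \frac{582169}{243049}*(+1) = 0 (each basis 2-blade squares to minus the product of its generators' squares); cross terms between blades sharing an index anticommute and cancel; the commuting (index-disjoint) pairs give grade-4 terms 2*c*c'*(blade product), which cancel blade by blade — e_{1234}: -\frac{128184}{243049} - \frac{65352}{243049} + \frac{193536}{243049} = 0 — confirming B is simple. So B^2 = 0.
B^2 = 0, so the series closes: exp(alpha B) = 1 + alpha B (parabolic case).
Answer: 1 - \frac{672}{2465} e_{12} + \frac{3112}{2465} e_{13} - \frac{1152}{2465} e_{14} - \frac{5376}{2465} e_{23} + \frac{672}{2465} e_{24} + \frac{6104}{2465} e_{34}


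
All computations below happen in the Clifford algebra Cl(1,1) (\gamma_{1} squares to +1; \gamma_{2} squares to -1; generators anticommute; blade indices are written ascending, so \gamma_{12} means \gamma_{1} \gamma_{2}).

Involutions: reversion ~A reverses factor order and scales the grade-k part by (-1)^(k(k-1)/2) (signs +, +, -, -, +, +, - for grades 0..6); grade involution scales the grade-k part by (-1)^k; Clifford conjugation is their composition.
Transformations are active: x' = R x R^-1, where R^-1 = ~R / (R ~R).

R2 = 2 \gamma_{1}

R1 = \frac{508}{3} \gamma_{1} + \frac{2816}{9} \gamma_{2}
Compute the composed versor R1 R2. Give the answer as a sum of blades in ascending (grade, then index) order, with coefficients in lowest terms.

Distribute over the terms of R2 (each basis-blade product reordered to ascending indices, repeated generators contracted through their squares):
R1 (2 \gamma_{1}) = \frac{1016}{3} - \frac{5632}{9} \gamma_{12}
Answer: \frac{1016}{3} - \frac{5632}{9} \gamma_{12}


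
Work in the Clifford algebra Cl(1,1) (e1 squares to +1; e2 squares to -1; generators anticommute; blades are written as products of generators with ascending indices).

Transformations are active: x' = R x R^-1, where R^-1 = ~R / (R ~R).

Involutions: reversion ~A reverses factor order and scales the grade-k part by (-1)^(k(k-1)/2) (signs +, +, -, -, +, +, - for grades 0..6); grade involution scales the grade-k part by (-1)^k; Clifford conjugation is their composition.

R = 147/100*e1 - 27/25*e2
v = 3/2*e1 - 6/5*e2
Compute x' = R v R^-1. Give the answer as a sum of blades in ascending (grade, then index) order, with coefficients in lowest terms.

~R = 147/100*e1 - 27/25*e2, and R ~R = 1989/2000, so R^-1 = ~R / (1989/2000).
R v = 909/1000 - 18/125*e1 e2
Answer: 13119/11050*e1 - 4278/5525*e2


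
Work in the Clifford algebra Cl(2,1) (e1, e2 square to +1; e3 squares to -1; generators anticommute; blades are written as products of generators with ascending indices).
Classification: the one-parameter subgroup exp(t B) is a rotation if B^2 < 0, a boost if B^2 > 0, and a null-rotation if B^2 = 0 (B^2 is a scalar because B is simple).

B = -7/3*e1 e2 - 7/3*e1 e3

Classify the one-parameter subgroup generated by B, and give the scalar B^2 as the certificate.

B^2 term by term: the squares give (-7/3)^2*(e1 e2)^2 + (-7/3)^2*(e1 e3)^2 = 49/9*(-1) + 49/9*(+1) = 0 (each basis 2-blade squares to minus the product of its generators' squares); cross terms between blades sharing an index anticommute and cancel. So B^2 = 0.
Answer: null-rotation, certificate B^2 = 0. Why this suffices: the scalar 0 survives any versor conjugation, so its sign alone determines the class however B is presented.


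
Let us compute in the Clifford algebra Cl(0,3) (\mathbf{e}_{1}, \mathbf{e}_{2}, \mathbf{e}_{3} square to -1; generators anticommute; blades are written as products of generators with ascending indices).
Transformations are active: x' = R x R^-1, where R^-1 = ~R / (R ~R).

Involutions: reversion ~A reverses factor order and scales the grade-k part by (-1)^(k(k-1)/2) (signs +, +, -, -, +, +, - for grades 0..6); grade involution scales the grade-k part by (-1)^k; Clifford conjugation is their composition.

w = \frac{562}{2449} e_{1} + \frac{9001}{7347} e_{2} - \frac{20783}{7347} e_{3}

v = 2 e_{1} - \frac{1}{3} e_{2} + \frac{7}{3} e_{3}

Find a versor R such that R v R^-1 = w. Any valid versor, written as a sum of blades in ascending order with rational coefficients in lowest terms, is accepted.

The midline construction: v and w both square to -\frac{86}{9}, so reflecting in their sum \frac{5460}{2449} e_{1} + \frac{2184}{2449} e_{2} - \frac{3640}{7347} e_{3} exchanges them.
Answer: \frac{5460}{2449} e_{1} + \frac{2184}{2449} e_{2} - \frac{3640}{7347} e_{3}


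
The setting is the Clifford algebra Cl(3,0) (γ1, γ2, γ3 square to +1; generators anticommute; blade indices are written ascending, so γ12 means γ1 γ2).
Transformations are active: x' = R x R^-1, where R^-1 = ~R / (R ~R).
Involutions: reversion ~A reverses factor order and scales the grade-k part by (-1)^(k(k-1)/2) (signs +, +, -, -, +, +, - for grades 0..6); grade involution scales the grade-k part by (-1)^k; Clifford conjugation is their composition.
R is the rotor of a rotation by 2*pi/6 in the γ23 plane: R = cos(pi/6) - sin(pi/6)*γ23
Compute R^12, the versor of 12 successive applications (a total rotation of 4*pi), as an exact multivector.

Rotor phase runs at HALF the rotation angle; powers of one rotor simply add phase, so after 12 steps in γ23 the phase is 12*pi/6 = 2*pi and R^12 = cos(2*pi) - sin(2*pi)*γ23.
cos(2*pi) = 1 and sin(2*pi) = 0, so R^12 = 1. The total rotation 4*pi is 2 full turns, so every vector returns to itself, yet the rotor is +1, back on the identity sheet (an even number of 2*pi turns).
Answer: 1


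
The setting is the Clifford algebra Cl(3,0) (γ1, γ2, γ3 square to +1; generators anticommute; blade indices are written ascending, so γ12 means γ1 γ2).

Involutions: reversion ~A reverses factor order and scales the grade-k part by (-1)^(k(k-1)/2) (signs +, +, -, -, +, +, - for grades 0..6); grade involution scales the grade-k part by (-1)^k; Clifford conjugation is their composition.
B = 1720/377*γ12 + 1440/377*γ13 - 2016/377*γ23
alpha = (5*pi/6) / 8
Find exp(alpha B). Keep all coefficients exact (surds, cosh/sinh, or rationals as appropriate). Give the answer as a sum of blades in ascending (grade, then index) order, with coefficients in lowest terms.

B^2 term by term: the squares give (1720/377)^2*(γ12)^2 + (1440/377)^2*(γ13)^2 + (-2016/377)^2*(γ23)^2 = 2958400/142129*(-1) + 2073600/142129*(-1) + 4064256/142129*(-1) = -64 (each basis 2-blade squares to minus the product of its generators' squares); cross terms between blades sharing an index anticommute and cancel. So B^2 = -64.
B^2 = -64 — B^2 < 0, so the exponential closes trigonometrically: l = 8, alpha*l = 5*pi/6, so exp(alpha B) = cos(5*pi/6) + (sin(5*pi/6)/8)*B = -sqrt(3)/2 + (1/16)*B.
Answer: -sqrt(3)/2 + 215/754*γ12 + 90/377*γ13 - 126/377*γ23


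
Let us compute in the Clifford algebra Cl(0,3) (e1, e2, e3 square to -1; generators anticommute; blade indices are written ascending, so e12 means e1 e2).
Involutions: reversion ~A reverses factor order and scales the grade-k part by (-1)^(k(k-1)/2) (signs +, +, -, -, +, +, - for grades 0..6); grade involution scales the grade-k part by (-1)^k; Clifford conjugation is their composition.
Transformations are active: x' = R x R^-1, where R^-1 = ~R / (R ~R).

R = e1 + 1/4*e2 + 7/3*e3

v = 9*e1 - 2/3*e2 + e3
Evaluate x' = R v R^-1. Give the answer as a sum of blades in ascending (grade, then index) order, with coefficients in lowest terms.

~R = e1 + 1/4*e2 + 7/3*e3, and R ~R = -937/144, so R^-1 = ~R / (-937/144).
R v = -67/6 - 35/12*e12 - 20*e13 + 65/36*e23
Answer: -5217/937*e1 + 4286/2811*e2 + 6567/937*e3


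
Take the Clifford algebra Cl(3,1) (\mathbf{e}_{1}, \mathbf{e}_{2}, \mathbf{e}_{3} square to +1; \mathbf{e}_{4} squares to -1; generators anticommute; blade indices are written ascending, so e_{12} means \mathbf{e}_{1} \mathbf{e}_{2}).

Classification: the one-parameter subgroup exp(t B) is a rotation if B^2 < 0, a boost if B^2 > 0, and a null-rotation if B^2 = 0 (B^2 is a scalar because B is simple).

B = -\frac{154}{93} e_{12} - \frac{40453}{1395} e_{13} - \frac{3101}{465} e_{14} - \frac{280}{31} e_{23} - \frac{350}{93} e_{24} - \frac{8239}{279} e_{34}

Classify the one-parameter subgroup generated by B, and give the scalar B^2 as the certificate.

B^2 term by term: the squares give (-\frac{154}{93})^2*(e_{12})^2 + (-\frac{40453}{1395})^2*(e_{13})^2 + (-\frac{3101}{465})^2*(e_{14})^2 + (-\frac{280}{31})^2*(e_{23})^2 + (-\frac{350}{93})^2*(e_{24})^2 + (-\frac{8239}{279})^2*(e_{34})^2 = \frac{23716}{8649}*(-1) + \frac{1636445209}{1946025}*(-1) + \frac{9616201}{216225}*(+1) + \frac{78400}{961}*(-1) + \frac{122500}{8649}*(+1) + \frac{67881121}{77841}*(+1) = \frac{49}{9} (each basis 2-blade squares to minus the product of its generators' squares); cross terms between blades sharing an index anticommute and cancel; the commuting (index-disjoint) pairs give grade-4 terms 2*c*c'*(blade product), which cancel blade by blade — e_{1234}: \frac{2537612}{25947} - \frac{5663420}{25947} + \frac{347312}{2883} = 0 — confirming B is simple. So B^2 = \frac{49}{9}.
Answer: boost, certificate B^2 = \frac{49}{9}. Because \frac{49}{9} is invariant under every versor sandwich, the classification follows from its sign alone.


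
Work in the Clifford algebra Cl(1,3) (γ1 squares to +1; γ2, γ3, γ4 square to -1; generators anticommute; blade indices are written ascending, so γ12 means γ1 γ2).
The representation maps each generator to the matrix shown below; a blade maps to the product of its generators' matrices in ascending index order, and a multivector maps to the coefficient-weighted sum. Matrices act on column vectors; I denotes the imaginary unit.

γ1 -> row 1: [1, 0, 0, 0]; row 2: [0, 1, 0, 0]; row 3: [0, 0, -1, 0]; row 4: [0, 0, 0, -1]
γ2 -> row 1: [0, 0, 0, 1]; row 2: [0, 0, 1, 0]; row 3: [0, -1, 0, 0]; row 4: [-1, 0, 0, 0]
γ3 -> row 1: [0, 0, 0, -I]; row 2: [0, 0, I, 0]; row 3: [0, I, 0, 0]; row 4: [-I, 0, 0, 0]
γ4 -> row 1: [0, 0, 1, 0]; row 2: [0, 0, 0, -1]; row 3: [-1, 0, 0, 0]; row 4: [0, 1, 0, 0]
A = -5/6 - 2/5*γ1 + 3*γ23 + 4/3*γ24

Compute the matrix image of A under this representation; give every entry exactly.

Bivector images (products of the table entries): rho(γ23) = rho(γ2)rho(γ3) = row 1: [-I, 0, 0, 0]; row 2: [0, I, 0, 0]; row 3: [0, 0, -I, 0]; row 4: [0, 0, 0, I]; rho(γ24) = rho(γ2)rho(γ4) = row 1: [0, 1, 0, 0]; row 2: [-1, 0, 0, 0]; row 3: [0, 0, 0, 1]; row 4: [0, 0, -1, 0].
M = (-5/6)*1 + (-2/5)*rho(γ1) + (3)*rho(γ23) + (4/3)*rho(γ24), summed entrywise (1 is the identity matrix):
Answer: row 1: [-37/30 - 3*I, 4/3, 0, 0]; row 2: [-4/3, -37/30 + 3*I, 0, 0]; row 3: [0, 0, -13/30 - 3*I, 4/3]; row 4: [0, 0, -4/3, -13/30 + 3*I]


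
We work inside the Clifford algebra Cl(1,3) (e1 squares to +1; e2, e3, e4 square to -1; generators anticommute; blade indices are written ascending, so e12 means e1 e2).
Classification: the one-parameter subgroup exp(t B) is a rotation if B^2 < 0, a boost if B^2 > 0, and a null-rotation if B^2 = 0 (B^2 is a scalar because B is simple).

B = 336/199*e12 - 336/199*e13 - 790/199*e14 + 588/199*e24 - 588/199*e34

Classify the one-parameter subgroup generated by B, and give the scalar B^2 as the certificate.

B^2 term by term: the squares give (336/199)^2*(e12)^2 + (-336/199)^2*(e13)^2 + (-790/199)^2*(e14)^2 + (588/199)^2*(e24)^2 + (-588/199)^2*(e34)^2 = 112896/39601*(+1) + 112896/39601*(+1) + 624100/39601*(+1) + 345744/39601*(-1) + 345744/39601*(-1) = 4 (each basis 2-blade squares to minus the product of its generators' squares); cross terms between blades sharing an index anticommute and cancel; the commuting (index-disjoint) pairs give grade-4 terms 2*c*c'*(blade product), which cancel blade by blade — e1234: -395136/39601 + 395136/39601 = 0 — confirming B is simple. So B^2 = 4.
Answer: boost, certificate B^2 = 4. Certificate logic: 4 is a conjugation-invariant scalar, so its sign fixes rotation versus boost versus null-rotation outright.


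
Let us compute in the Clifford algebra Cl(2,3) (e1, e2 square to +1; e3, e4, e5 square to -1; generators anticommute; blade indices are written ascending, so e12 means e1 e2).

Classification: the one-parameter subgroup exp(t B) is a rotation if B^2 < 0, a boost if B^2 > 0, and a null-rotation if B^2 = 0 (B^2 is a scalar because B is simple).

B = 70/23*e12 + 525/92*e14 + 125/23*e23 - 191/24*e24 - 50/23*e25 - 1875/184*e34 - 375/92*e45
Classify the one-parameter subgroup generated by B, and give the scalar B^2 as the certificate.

B^2 term by term: the squares give (70/23)^2*(e12)^2 + (525/92)^2*(e14)^2 + (125/23)^2*(e23)^2 + (-191/24)^2*(e24)^2 + (-50/23)^2*(e25)^2 + (-1875/184)^2*(e34)^2 + (-375/92)^2*(e45)^2 = 4900/529*(-1) + 275625/8464*(+1) + 15625/529*(+1) + 36481/576*(+1) + 2500/529*(+1) + 3515625/33856*(-1) + 140625/8464*(-1) = 4/9 (each basis 2-blade squares to minus the product of its generators' squares); cross terms between blades sharing an index anticommute and cancel; the commuting (index-disjoint) pairs give grade-4 terms 2*c*c'*(blade product), which cancel blade by blade — e1234: -65625/1058 + 65625/1058 = 0; e1245: -13125/529 + 13125/529 = 0; e2345: -46875/1058 + 46875/1058 = 0 — confirming B is simple. So B^2 = 4/9.
Answer: boost, certificate B^2 = 4/9. The scalar 4/9 is the complete invariant here: its sign names the subgroup type.


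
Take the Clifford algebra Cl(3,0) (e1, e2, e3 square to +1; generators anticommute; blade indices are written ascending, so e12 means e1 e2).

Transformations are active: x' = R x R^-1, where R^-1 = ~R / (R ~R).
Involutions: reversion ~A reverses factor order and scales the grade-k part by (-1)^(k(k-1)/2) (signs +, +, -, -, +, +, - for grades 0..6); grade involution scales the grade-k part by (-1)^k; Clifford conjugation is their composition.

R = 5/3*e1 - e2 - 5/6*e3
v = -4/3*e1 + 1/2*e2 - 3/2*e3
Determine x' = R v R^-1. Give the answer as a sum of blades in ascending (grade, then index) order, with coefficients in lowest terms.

~R = 5/3*e1 - e2 - 5/6*e3, and R ~R = 161/36, so R^-1 = ~R / (161/36).
R v = -53/36 - 1/2*e12 - 65/18*e13 + 23/12*e23
Answer: 38/161*e1 + 51/322*e2 + 1979/966*e3


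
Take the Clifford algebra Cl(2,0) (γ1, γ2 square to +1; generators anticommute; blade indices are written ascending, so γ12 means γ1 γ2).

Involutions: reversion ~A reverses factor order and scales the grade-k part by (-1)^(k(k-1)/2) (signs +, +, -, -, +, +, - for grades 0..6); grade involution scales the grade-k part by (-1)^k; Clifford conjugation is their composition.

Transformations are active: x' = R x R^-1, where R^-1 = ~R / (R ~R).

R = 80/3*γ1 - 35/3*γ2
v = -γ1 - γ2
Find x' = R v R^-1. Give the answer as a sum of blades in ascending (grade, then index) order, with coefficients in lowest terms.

~R = 80/3*γ1 - 35/3*γ2, and R ~R = 7625/9, so R^-1 = ~R / (7625/9).
R v = -15 - 115/3*γ12
Answer: 17/305*γ1 + 431/305*γ2


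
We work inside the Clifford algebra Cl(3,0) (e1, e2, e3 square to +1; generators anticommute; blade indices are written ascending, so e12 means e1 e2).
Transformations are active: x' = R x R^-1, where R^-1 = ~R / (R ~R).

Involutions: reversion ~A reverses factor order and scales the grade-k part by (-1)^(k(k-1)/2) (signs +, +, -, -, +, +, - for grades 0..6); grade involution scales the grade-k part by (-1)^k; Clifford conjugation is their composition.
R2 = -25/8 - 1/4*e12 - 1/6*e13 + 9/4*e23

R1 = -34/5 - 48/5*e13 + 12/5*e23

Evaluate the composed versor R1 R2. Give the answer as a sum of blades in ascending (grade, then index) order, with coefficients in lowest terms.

Distribute over the terms of R1 (each basis-blade product reordered to ascending indices, repeated generators contracted through their squares):
(-34/5) R2 = 85/4 + 17/10*e12 + 17/15*e13 - 153/10*e23
(-48/5*e13) R2 = -8/5 + 108/5*e12 + 30*e13 + 12/5*e23
(12/5*e23) R2 = -27/5 - 2/5*e12 + 3/5*e13 - 15/2*e23
Summing the partial products and collecting blades:
Answer: 57/4 + 229/10*e12 + 476/15*e13 - 102/5*e23


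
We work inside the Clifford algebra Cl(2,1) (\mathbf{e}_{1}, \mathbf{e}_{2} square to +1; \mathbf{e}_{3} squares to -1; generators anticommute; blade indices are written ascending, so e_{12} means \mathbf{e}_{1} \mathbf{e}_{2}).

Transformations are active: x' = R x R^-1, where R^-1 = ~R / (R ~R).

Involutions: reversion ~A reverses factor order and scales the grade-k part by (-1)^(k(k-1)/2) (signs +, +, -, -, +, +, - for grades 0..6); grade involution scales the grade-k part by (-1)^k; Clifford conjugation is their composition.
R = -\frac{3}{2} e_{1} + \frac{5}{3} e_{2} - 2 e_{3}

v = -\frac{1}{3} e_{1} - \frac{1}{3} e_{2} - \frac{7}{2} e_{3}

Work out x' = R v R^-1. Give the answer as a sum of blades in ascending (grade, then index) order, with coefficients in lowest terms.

~R = -\frac{3}{2} e_{1} + \frac{5}{3} e_{2} - 2 e_{3}, and R ~R = \frac{37}{36}, so R^-1 = ~R / (\frac{37}{36}).
R v = -\frac{127}{18} + \frac{19}{18} e_{12} + \frac{55}{12} e_{13} - \frac{13}{2} e_{23}
Answer: \frac{2323}{111} e_{1} - \frac{2503}{111} e_{2} + \frac{2291}{74} e_{3}


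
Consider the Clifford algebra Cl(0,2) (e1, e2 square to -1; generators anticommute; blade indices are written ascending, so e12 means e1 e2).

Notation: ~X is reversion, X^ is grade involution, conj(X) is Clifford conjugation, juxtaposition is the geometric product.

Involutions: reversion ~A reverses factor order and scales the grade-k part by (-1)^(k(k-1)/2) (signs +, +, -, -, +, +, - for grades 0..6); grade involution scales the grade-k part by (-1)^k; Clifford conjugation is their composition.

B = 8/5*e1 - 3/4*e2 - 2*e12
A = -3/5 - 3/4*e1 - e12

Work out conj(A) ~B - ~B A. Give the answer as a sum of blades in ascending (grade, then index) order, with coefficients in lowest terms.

first term: -16/5 - 21/100*e1 + 11/20*e2 - 141/80*e12
second term: 16/5 - 21/100*e1 + 11/20*e2 - 141/80*e12
Answer: -32/5


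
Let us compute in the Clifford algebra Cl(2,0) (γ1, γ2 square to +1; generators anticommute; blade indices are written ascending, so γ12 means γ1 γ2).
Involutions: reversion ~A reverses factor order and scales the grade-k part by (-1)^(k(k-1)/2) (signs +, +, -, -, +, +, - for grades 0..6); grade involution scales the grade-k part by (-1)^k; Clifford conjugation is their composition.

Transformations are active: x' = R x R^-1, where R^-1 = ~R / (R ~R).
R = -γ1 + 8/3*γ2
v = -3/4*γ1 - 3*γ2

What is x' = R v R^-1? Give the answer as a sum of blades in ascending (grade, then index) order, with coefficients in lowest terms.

~R = -γ1 + 8/3*γ2, and R ~R = 73/9, so R^-1 = ~R / (73/9).
R v = -29/4 + 5*γ12
Answer: 741/292*γ1 - 129/73*γ2


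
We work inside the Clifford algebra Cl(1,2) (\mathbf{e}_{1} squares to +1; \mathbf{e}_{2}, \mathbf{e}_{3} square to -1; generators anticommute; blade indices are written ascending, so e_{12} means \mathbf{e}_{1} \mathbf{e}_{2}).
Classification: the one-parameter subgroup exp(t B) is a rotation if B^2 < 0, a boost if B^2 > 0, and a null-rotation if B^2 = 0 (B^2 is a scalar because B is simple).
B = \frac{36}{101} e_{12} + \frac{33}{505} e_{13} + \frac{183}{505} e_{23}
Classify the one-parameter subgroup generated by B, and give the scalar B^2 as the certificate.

B^2 term by term: the squares give (\frac{36}{101})^2*(e_{12})^2 + (\frac{33}{505})^2*(e_{13})^2 + (\frac{183}{505})^2*(e_{23})^2 = \frac{1296}{10201}*(+1) + \frac{1089}{255025}*(+1) + \frac{33489}{255025}*(-1) = 0 (each basis 2-blade squares to minus the product of its generators' squares); cross terms between blades sharing an index anticommute and cancel. So B^2 = 0.
Answer: null-rotation, certificate B^2 = 0. Because 0 is invariant under every versor sandwich, the classification follows from its sign alone.


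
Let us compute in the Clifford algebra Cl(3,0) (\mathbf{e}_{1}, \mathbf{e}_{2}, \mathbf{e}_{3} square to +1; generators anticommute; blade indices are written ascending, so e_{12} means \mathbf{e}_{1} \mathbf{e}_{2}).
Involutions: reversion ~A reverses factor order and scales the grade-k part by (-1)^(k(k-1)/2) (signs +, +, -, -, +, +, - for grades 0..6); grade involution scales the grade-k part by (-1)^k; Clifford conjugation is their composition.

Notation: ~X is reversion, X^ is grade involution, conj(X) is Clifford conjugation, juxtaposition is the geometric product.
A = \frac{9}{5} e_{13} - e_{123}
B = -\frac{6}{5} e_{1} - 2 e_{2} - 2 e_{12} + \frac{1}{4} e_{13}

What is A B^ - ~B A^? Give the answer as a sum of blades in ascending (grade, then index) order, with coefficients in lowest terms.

first term: -\frac{9}{20} - \frac{1}{4} e_{2} - \frac{104}{25} e_{3} + 2 e_{13} - \frac{24}{5} e_{23} - \frac{18}{5} e_{123}
second term: \frac{9}{20} - \frac{1}{4} e_{2} - \frac{104}{25} e_{3} + 2 e_{13} - \frac{24}{5} e_{23} + \frac{18}{5} e_{123}
Answer: -\frac{9}{10} - \frac{36}{5} e_{123}


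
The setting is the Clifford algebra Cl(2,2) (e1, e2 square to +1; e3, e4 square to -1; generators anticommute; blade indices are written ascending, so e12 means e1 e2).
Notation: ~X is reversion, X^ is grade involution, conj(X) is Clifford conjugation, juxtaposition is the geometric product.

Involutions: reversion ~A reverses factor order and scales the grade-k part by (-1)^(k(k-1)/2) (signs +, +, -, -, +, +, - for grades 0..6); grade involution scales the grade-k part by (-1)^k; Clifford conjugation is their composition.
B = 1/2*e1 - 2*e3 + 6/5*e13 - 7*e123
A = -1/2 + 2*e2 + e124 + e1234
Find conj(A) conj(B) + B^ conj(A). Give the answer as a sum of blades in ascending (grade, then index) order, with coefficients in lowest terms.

first term: 1/4*e1 - e3 + 7*e4 - e12 - 67/5*e13 - 4*e23 + 7/10*e24 - 7*e34 + 11/10*e123 + 2*e124 + 17/10*e234 - 2*e1234
second term: 1/4*e1 - e3 + 7*e4 + e12 + 67/5*e13 + 4*e23 - 17/10*e24 - 7*e34 - 11/10*e123 - 2*e124 + 7/10*e234 + 2*e1234
Answer: 1/2*e1 - 2*e3 + 14*e4 - e24 - 14*e34 + 12/5*e234


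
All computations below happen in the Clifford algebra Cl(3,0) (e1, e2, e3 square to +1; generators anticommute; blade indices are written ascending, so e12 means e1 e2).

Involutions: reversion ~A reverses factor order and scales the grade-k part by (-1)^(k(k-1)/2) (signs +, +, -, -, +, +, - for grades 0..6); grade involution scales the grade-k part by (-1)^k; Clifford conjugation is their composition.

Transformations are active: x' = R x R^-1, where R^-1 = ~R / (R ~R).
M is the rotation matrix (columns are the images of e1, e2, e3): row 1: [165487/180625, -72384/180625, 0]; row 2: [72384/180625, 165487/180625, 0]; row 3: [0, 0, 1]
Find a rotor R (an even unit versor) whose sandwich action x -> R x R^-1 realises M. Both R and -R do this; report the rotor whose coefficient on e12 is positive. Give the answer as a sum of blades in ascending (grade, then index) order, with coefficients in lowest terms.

Method: write R = a + b12*e12 + b13*e13 + b23*e23 with a^2 + b12^2 + b13^2 + b23^2 = 1 (so R^-1 = ~R). Expanding the columns R e_j ~R gives tr M = 4a^2 - 1 and, from the antisymmetric part, M21 - M12 = -4a*b12, M13 - M31 = 4a*b13, M32 - M23 = -4a*b23.
Here tr M = 511599/180625, so a^2 = (1 + tr M)/4 = 173056/180625 and a = ±416/425. Taking a = 416/425: M21 - M12 = 144768/180625, M13 - M31 = 0, M32 - M23 = 0, giving b12 = -87/425, b13 = 0, b23 = 0, i.e. R = 416/425 - 87/425*e12.
Its e12 coefficient is negative, so report the other preimage -R.
Answer: -416/425 + 87/425*e12. Why the constraint matters: R and -R act identically through the sandwich — M has trace 511599/180625 either way — so only the sign condition on e12 picks one of the two preimages.


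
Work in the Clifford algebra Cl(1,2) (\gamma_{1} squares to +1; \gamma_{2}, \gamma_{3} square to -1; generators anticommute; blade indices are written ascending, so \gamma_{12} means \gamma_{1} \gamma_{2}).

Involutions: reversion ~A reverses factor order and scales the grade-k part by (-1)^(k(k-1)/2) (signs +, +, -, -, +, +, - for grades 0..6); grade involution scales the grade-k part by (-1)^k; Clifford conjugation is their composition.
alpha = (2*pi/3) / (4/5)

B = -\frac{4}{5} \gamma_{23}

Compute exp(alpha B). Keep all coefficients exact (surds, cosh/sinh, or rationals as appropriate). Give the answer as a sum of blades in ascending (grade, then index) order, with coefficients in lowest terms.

B^2 = (-\frac{4}{5})^2*(\gamma_{23})^2 = \frac{16}{25}*(-1) = -\frac{16}{25} (a basis 2-blade squares to minus the product of its generators' squares).
B^2 = -\frac{16}{25} — since the square is negative, the closed form is circular: l = \frac{4}{5}, alpha*l = \frac{2 \pi}{3}, so exp(alpha B) = cos(\frac{2 \pi}{3}) + (sin(\frac{2 \pi}{3})/(\frac{4}{5}))*B = - \frac{1}{2} + (\frac{5 \sqrt{3}}{8})*B.
Answer: - \frac{1}{2} - \frac{\sqrt{3}}{2} \gamma_{23}


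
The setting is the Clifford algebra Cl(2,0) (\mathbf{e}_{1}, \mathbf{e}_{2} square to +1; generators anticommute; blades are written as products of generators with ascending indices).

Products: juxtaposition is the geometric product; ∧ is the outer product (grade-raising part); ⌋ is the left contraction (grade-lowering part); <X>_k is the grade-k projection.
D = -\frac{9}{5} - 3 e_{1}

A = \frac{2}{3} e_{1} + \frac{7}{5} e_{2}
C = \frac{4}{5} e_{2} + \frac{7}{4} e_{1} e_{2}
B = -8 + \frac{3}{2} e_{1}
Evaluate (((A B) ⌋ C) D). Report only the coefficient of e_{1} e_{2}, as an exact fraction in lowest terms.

step 1: 1 - \frac{16}{3} e_{1} - \frac{56}{5} e_{2} - \frac{21}{10} e_{1} e_{2}
step 2: -\frac{1057}{200} + \frac{98}{5} e_{1} - \frac{128}{15} e_{2} + \frac{7}{4} e_{1} e_{2}
step 3: -\frac{49287}{1000} - \frac{777}{40} e_{1} + \frac{2061}{100} e_{2} - \frac{115}{4} e_{1} e_{2}
Answer: -\frac{115}{4}
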